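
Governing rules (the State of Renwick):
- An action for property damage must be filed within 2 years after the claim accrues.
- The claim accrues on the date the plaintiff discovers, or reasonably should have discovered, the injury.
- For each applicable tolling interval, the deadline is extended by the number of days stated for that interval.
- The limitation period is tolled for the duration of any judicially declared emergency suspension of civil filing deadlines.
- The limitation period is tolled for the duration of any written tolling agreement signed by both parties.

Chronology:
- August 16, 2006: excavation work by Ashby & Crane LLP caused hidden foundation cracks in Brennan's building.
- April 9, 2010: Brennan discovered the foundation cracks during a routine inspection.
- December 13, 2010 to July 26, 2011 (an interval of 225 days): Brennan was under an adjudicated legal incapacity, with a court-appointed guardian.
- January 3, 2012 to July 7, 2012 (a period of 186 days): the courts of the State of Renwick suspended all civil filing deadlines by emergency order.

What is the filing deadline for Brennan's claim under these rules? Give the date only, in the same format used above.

The claim did not accrue until Brennan discovered the injury on April 9, 2010; the August 16, 2006 act date does not start the clock under the stated rule.
The untolled deadline — 2 years after April 9, 2010 — is April 9, 2012.
The emergency suspension of filing deadlines from January 3, 2012 to July 7, 2012 tolled the period for 186 days, extending the deadline to October 12, 2012.
The plaintiff's legal incapacity from December 13, 2010 to July 26, 2011 does not toll the period, because no stated rule makes the plaintiff's incapacity a tolling event.

October 12, 2012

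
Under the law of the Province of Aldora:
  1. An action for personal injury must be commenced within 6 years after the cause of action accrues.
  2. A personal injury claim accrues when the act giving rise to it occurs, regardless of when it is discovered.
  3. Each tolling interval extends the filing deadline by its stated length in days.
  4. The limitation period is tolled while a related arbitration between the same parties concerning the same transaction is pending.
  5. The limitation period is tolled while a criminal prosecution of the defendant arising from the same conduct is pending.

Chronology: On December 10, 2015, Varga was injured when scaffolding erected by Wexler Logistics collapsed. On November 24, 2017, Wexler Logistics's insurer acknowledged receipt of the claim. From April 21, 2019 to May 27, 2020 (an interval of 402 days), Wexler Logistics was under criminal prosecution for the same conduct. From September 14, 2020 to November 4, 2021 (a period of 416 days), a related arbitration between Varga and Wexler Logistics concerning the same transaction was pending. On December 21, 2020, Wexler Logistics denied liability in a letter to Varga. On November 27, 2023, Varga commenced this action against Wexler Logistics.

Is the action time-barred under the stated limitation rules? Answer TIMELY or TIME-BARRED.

TIMELY

The cause of action accrued on December 10, 2015, the date of the act.
6 years from December 10, 2015 is December 10, 2021.
The period was tolled for 402 days by the pending criminal prosecution (April 21, 2019 to May 27, 2020), pushing the deadline to January 16, 2023.
The period was tolled for 416 days by the pending related arbitration (September 14, 2020 to November 4, 2021), pushing the deadline to March 7, 2024.
Nothing else in the chronology tolls or restarts the period.
Filing on November 27, 2023 beat the March 7, 2024 deadline — the action is timely.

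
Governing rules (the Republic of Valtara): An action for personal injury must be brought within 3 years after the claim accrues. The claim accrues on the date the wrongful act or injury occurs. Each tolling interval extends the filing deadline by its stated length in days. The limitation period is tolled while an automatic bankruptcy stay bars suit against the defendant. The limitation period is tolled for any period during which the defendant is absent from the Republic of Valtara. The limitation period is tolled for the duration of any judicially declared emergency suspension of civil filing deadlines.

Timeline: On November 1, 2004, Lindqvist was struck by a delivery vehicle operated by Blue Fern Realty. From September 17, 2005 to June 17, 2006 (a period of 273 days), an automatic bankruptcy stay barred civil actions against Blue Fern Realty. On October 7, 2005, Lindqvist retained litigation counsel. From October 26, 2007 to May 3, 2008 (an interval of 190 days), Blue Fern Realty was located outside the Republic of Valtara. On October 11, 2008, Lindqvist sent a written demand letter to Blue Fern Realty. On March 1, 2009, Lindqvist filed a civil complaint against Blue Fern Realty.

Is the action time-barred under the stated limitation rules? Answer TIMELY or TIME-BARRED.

TIME-BARRED

The claim accrued on November 1, 2004, the date of the act.
3 years from November 1, 2004 is November 1, 2007.
The automatic bankruptcy stay from September 17, 2005 to June 17, 2006 tolled the period for 273 days, extending the deadline to July 31, 2008.
Because the defendant's absence from the jurisdiction ran from October 26, 2007 to May 3, 2008, the deadline is extended by 190 days to February 6, 2009.
None of the other events listed affects the running of the period under the stated rules.
Lindqvist filed on March 1, 2009, after the February 6, 2009 deadline, so the action is time-barred.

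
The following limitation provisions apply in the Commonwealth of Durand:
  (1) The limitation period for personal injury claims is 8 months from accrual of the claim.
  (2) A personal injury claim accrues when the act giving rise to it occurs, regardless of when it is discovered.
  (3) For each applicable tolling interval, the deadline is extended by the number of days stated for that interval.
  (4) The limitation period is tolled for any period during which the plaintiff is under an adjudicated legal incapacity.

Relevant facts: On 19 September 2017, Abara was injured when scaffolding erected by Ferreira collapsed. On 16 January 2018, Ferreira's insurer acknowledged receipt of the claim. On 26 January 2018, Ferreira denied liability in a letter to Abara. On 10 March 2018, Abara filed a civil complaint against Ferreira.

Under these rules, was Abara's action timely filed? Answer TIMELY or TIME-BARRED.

The claim accrued on 19 September 2017, when the wrongful act occurred.
8 months from 19 September 2017 is 19 May 2018.
Nothing else in the chronology tolls or restarts the period.
Abara filed on 10 March 2018, before the 19 May 2018 deadline, so the action is timely.

TIMELY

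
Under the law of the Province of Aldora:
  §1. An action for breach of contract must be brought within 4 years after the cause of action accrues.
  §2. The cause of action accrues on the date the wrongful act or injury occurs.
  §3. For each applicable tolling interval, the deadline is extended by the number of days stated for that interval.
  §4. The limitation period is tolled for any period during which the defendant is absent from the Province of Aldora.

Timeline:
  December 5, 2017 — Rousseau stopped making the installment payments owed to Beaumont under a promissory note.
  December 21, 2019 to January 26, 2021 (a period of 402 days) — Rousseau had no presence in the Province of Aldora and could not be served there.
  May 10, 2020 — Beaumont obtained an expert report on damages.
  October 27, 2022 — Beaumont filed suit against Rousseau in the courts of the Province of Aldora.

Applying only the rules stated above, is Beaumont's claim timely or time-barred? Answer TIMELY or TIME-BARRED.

The cause of action accrued on December 5, 2017, the date of the act.
4 years from December 5, 2017 is December 5, 2021.
The period was tolled for 402 days by the defendant's absence from the jurisdiction (December 21, 2019 to January 26, 2021), pushing the deadline to January 11, 2023.
None of the other events listed affects the running of the period under the stated rules.
The October 27, 2022 filing precedes the January 11, 2023 deadline; the claim is timely.

TIMELY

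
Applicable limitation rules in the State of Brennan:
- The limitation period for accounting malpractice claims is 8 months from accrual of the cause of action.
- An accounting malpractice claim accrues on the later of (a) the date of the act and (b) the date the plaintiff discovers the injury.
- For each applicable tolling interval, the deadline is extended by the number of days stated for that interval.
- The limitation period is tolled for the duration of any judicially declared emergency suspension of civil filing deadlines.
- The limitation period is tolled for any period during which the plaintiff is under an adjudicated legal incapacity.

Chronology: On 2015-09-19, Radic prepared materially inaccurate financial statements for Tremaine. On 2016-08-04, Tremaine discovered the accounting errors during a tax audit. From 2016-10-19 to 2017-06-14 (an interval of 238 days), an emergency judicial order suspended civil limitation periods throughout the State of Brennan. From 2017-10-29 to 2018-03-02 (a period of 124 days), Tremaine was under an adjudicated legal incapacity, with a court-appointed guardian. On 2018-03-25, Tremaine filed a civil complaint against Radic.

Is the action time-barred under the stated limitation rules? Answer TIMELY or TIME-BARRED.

Because discovery on 2016-08-04 post-dates the 2015-09-19 act, accrual under the later-of rule falls on 2016-08-04.
8 months from 2016-08-04 is 2017-04-04.
The period was tolled for 238 days by the emergency suspension of filing deadlines (2016-10-19 to 2017-06-14), pushing the deadline to 2017-11-28.
The plaintiff's legal incapacity from 2017-10-29 to 2018-03-02 tolled the period for 124 days, extending the deadline to 2018-04-01.
The 2018-03-25 filing precedes the 2018-04-01 deadline; the claim is timely.

TIMELY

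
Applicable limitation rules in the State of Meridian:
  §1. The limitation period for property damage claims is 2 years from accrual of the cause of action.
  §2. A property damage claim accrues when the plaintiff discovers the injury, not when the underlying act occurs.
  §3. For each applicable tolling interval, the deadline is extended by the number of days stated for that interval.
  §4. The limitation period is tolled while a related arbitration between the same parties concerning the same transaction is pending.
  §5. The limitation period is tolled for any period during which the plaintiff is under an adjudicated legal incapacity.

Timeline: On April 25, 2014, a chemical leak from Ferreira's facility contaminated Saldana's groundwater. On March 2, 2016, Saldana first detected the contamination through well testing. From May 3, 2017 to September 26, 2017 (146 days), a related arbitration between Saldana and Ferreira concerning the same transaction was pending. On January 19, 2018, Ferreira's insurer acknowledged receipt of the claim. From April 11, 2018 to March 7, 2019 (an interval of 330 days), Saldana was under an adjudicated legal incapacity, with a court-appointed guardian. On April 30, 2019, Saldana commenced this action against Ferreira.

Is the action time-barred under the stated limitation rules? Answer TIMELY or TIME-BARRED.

TIMELY

The claim did not accrue until Saldana discovered the injury on March 2, 2016; the April 25, 2014 act date does not start the clock under the stated rule.
2 years from March 2, 2016 is March 2, 2018.
The pending related arbitration from May 3, 2017 to September 26, 2017 tolled the period for 146 days, extending the deadline to July 26, 2018.
The period was tolled for 330 days by the plaintiff's legal incapacity (April 11, 2018 to March 7, 2019), pushing the deadline to June 21, 2019.
None of the other events listed affects the running of the period under the stated rules.
Saldana filed on April 30, 2019, before the June 21, 2019 deadline, so the action is timely.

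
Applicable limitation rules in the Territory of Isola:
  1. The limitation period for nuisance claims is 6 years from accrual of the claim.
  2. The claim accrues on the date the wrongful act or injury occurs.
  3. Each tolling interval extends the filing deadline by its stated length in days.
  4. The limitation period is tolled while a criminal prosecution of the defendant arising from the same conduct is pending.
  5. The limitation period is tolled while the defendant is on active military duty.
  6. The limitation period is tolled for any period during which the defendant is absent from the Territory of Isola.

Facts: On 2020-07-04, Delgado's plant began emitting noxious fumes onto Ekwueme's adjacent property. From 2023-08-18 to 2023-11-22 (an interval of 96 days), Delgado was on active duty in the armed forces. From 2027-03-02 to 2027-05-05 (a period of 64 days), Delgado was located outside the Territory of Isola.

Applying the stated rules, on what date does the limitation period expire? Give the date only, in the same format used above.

2026-10-08

The limitation period began to run on 2020-07-04.
Adding the 6 years base period to 2020-07-04 gives a deadline of 2026-07-04, before any tolling.
The period was tolled for 96 days by the defendant's active military service (2023-08-18 to 2023-11-22), pushing the deadline to 2026-10-08.
The defendant's absence from the jurisdiction starting 2027-03-02 came too late — the period had run on 2026-10-08 — and so does not extend the deadline.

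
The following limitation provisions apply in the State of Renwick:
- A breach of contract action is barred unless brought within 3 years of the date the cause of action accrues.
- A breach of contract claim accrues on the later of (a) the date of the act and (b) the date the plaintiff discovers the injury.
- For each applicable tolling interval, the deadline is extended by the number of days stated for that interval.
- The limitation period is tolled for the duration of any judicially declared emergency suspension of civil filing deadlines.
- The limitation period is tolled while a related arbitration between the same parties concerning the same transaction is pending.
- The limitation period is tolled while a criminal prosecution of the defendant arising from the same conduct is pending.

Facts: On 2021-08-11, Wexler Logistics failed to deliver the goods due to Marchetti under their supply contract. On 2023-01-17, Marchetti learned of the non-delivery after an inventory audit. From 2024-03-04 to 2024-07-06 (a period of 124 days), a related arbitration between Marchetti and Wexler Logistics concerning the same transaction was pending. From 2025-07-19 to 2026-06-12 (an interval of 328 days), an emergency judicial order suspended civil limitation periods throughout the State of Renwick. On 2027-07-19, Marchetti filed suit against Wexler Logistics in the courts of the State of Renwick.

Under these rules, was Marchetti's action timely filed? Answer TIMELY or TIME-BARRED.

Because discovery on 2023-01-17 post-dates the 2021-08-11 act, accrual under the later-of rule falls on 2023-01-17.
The untolled deadline — 3 years after 2023-01-17 — is 2026-01-17.
Because the pending related arbitration ran from 2024-03-04 to 2024-07-06, the deadline is extended by 124 days to 2026-05-21.
The period was tolled for 328 days by the emergency suspension of filing deadlines (2025-07-19 to 2026-06-12), pushing the deadline to 2027-04-14.
Filing on 2027-07-19 missed the 2027-04-14 deadline — the action is time-barred.

TIME-BARRED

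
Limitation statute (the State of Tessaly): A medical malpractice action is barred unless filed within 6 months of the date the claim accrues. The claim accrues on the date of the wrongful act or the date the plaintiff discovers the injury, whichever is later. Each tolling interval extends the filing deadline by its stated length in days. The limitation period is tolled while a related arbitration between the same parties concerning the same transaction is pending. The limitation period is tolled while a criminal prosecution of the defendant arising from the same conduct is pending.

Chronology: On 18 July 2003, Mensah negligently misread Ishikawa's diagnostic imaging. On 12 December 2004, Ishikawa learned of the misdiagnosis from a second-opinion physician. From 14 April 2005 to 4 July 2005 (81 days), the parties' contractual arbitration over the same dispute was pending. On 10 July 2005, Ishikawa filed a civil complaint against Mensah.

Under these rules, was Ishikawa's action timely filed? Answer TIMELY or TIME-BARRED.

The claim accrued on 12 December 2004 — the later of the 18 July 2003 act and the 12 December 2004 discovery.
Adding the 6 months base period to 12 December 2004 gives a deadline of 12 June 2005, before any tolling.
The pending related arbitration from 14 April 2005 to 4 July 2005 tolled the period for 81 days, extending the deadline to 1 September 2005.
Ishikawa filed on 10 July 2005, before the 1 September 2005 deadline, so the action is timely.

TIMELY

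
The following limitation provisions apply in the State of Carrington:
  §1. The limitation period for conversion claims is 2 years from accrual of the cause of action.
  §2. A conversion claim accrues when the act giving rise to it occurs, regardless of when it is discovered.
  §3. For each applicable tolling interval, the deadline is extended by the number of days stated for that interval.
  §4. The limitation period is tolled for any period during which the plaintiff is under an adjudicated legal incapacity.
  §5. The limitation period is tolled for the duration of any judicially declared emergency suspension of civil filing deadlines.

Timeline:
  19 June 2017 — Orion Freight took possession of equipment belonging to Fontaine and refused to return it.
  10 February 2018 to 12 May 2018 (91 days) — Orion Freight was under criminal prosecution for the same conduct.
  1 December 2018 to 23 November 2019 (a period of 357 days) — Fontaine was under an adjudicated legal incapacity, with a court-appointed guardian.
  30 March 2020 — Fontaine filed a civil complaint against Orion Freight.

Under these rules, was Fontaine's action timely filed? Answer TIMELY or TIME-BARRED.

The claim accrued on 19 June 2017, when the wrongful act occurred.
2 years from 19 June 2017 is 19 June 2019.
The period was tolled for 357 days by the plaintiff's legal incapacity (1 December 2018 to 23 November 2019), pushing the deadline to 10 June 2020.
Although a criminal prosecution ran from 10 February 2018 to 12 May 2018, the stated rules do not make that a tolling event, so it is disregarded.
The 30 March 2020 filing precedes the 10 June 2020 deadline; the claim is timely.

TIMELY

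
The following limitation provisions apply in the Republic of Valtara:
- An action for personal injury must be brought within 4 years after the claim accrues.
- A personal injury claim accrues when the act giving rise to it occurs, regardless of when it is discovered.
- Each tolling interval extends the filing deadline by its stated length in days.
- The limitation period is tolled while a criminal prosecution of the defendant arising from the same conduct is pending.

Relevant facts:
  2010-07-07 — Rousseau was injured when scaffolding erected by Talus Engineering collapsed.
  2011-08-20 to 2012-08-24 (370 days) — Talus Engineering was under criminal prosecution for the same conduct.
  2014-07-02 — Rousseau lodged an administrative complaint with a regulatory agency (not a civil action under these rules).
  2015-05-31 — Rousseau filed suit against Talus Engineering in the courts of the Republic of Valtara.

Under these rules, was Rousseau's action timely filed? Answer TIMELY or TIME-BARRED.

The claim accrued on 2010-07-07, when the wrongful act occurred.
The untolled deadline — 4 years after 2010-07-07 — is 2014-07-07.
The period was tolled for 370 days by the pending criminal prosecution (2011-08-20 to 2012-08-24), pushing the deadline to 2015-07-12.
The other events in the timeline have no effect on the limitation period under the stated rules.
The 2015-05-31 filing precedes the 2015-07-12 deadline; the claim is timely.

TIMELY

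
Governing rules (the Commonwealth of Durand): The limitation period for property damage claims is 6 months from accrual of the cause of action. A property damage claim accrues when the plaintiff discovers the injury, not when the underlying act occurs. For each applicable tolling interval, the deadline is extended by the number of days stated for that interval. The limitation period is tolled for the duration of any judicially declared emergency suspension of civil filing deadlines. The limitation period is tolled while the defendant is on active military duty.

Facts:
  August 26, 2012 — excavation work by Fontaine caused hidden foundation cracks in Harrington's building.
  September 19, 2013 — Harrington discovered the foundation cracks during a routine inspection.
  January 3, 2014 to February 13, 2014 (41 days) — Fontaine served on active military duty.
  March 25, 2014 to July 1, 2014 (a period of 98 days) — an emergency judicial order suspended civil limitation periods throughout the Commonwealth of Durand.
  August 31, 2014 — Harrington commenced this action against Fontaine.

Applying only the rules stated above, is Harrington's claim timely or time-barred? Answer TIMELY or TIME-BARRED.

TIME-BARRED

Accrual is tied to discovery, so the period began on September 19, 2013 rather than on August 26, 2012 when the act occurred.
6 months from September 19, 2013 is March 19, 2014.
Because the defendant's active military service ran from January 3, 2014 to February 13, 2014, the deadline is extended by 41 days to April 29, 2014.
The period was tolled for 98 days by the emergency suspension of filing deadlines (March 25, 2014 to July 1, 2014), pushing the deadline to August 5, 2014.
The August 31, 2014 filing falls after the August 5, 2014 deadline; the claim is time-barred.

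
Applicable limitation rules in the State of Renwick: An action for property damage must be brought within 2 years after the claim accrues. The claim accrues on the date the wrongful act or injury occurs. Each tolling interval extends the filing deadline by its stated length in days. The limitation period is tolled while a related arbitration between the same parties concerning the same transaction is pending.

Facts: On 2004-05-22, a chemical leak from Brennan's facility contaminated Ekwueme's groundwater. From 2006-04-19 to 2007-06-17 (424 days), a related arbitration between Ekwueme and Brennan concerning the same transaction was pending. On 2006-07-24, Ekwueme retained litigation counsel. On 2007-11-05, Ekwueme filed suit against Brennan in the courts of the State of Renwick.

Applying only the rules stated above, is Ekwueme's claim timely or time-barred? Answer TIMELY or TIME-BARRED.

TIME-BARRED

The limitation period began to run on 2004-05-22.
2 years from 2004-05-22 is 2006-05-22.
Because the pending related arbitration ran from 2006-04-19 to 2007-06-17, the deadline is extended by 424 days to 2007-07-20.
The other events in the timeline have no effect on the limitation period under the stated rules.
The 2007-11-05 filing falls after the 2007-07-20 deadline; the claim is time-barred.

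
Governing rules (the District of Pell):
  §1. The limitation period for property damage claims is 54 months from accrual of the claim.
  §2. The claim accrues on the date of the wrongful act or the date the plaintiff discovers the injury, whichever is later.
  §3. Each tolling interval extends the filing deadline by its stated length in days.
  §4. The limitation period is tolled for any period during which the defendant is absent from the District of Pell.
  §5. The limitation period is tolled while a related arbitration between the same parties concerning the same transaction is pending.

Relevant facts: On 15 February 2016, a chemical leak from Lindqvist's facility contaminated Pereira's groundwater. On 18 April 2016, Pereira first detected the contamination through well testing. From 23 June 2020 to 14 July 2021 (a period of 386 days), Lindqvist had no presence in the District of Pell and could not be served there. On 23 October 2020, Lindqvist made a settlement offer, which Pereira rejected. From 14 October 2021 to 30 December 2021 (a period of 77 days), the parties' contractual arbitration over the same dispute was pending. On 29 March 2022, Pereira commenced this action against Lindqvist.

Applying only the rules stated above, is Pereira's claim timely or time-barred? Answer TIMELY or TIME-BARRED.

The claim accrued on 18 April 2016 — the later of the 15 February 2016 act and the 18 April 2016 discovery.
Adding the 54 months base period to 18 April 2016 gives a deadline of 18 October 2020, before any tolling.
The period was tolled for 386 days by the defendant's absence from the jurisdiction (23 June 2020 to 14 July 2021), pushing the deadline to 8 November 2021.
The period was tolled for 77 days by the pending related arbitration (14 October 2021 to 30 December 2021), pushing the deadline to 24 January 2022.
Nothing else in the chronology tolls or restarts the period.
The 29 March 2022 filing falls after the 24 January 2022 deadline; the claim is time-barred.

TIME-BARRED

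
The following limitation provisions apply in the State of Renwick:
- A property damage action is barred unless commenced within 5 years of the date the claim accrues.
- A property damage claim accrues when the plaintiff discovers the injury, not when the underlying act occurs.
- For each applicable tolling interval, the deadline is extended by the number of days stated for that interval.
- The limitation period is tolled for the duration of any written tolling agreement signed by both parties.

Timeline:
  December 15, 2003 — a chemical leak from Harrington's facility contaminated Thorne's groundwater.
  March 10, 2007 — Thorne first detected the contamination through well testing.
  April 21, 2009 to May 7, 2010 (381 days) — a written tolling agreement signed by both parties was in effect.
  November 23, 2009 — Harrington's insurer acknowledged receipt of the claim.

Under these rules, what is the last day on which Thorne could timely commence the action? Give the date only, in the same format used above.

March 26, 2013

The claim did not accrue until Thorne discovered the injury on March 10, 2007; the December 15, 2003 act date does not start the clock under the stated rule.
Adding the 5 years base period to March 10, 2007 gives a deadline of March 10, 2012, before any tolling.
Because the written tolling agreement ran from April 21, 2009 to May 7, 2010, the deadline is extended by 381 days to March 26, 2013.
The other events in the timeline have no effect on the limitation period under the stated rules.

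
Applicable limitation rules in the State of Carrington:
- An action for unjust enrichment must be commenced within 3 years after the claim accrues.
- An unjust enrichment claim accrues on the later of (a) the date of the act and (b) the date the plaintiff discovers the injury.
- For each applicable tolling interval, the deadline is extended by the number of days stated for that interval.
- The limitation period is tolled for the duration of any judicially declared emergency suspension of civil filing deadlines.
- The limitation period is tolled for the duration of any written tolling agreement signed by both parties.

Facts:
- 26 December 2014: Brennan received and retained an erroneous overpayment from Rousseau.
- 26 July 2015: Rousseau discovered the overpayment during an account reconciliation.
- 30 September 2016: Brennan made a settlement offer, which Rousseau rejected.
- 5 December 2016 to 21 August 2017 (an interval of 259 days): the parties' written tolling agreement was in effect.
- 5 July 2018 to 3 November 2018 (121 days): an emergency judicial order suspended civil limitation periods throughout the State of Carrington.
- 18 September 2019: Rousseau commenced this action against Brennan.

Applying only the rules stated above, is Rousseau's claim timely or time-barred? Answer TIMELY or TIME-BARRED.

TIME-BARRED

Because discovery on 26 July 2015 post-dates the 26 December 2014 act, accrual under the later-of rule falls on 26 July 2015.
The untolled deadline — 3 years after 26 July 2015 — is 26 July 2018.
Because the written tolling agreement ran from 5 December 2016 to 21 August 2017, the deadline is extended by 259 days to 11 April 2019.
The emergency suspension of filing deadlines from 5 July 2018 to 3 November 2018 tolled the period for 121 days, extending the deadline to 10 August 2019.
None of the other events listed affects the running of the period under the stated rules.
The 18 September 2019 filing falls after the 10 August 2019 deadline; the claim is time-barred.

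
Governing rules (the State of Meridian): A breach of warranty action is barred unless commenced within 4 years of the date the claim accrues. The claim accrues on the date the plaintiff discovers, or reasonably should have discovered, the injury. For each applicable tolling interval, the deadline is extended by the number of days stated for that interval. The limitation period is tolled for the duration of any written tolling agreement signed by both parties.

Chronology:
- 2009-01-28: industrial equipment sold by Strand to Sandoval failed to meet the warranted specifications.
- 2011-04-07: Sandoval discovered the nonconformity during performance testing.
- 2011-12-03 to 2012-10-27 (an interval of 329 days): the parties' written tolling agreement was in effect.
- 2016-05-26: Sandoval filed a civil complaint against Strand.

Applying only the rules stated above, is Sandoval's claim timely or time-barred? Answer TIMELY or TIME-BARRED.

TIME-BARRED

The claim did not accrue until Sandoval discovered the injury on 2011-04-07; the 2009-01-28 act date does not start the clock under the stated rule.
4 years from 2011-04-07 is 2015-04-07.
The written tolling agreement from 2011-12-03 to 2012-10-27 tolled the period for 329 days, extending the deadline to 2016-03-01.
Sandoval filed on 2016-05-26, after the 2016-03-01 deadline, so the action is time-barred.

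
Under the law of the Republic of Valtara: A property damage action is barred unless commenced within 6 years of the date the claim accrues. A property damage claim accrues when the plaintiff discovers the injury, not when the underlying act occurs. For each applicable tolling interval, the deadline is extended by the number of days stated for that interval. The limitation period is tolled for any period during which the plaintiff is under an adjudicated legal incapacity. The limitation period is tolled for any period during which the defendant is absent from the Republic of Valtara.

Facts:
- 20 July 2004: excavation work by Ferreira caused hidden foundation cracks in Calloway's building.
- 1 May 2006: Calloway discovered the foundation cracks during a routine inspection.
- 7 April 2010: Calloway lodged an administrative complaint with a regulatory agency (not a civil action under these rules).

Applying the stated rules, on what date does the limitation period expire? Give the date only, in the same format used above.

1 May 2012

Under the discovery rule, the claim accrued on 1 May 2006, when Calloway discovered the injury — not on the 20 July 2004 date of the underlying act.
Adding the 6 years base period to 1 May 2006 gives a deadline of 1 May 2012, before any tolling.
None of the other events listed affects the running of the period under the stated rules.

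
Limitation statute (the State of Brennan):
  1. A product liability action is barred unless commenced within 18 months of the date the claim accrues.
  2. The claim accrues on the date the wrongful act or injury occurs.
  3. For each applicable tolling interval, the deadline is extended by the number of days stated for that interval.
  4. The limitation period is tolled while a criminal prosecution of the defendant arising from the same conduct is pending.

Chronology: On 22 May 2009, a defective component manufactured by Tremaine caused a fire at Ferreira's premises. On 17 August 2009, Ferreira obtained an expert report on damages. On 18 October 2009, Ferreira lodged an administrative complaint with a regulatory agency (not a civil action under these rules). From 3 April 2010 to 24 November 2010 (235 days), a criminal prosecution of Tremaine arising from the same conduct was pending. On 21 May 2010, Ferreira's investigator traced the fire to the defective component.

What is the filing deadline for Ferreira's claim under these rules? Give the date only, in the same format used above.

15 July 2011

Accrual is governed by the date of the act, so the period began to run on 22 May 2009; the later discovery on 21 May 2010 is irrelevant under the stated rule.
Adding the 18 months base period to 22 May 2009 gives a deadline of 22 November 2010, before any tolling.
The pending criminal prosecution from 3 April 2010 to 24 November 2010 tolled the period for 235 days, extending the deadline to 15 July 2011.
Nothing else in the chronology tolls or restarts the period.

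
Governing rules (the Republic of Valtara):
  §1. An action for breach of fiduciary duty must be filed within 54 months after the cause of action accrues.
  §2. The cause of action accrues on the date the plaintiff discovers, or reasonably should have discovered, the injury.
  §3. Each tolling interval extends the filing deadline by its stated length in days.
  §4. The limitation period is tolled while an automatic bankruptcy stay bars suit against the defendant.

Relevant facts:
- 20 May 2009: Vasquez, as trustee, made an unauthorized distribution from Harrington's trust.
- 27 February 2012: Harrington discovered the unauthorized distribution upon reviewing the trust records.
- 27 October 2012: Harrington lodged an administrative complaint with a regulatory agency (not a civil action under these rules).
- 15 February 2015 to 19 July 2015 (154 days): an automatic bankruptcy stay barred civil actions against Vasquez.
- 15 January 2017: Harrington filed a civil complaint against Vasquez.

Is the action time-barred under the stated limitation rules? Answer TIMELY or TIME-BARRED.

TIMELY

The claim did not accrue until Harrington discovered the injury on 27 February 2012; the 20 May 2009 act date does not start the clock under the stated rule.
The untolled deadline — 54 months after 27 February 2012 — is 27 August 2016.
The automatic bankruptcy stay from 15 February 2015 to 19 July 2015 tolled the period for 154 days, extending the deadline to 28 January 2017.
The other events in the timeline have no effect on the limitation period under the stated rules.
Filing on 15 January 2017 beat the 28 January 2017 deadline — the action is timely.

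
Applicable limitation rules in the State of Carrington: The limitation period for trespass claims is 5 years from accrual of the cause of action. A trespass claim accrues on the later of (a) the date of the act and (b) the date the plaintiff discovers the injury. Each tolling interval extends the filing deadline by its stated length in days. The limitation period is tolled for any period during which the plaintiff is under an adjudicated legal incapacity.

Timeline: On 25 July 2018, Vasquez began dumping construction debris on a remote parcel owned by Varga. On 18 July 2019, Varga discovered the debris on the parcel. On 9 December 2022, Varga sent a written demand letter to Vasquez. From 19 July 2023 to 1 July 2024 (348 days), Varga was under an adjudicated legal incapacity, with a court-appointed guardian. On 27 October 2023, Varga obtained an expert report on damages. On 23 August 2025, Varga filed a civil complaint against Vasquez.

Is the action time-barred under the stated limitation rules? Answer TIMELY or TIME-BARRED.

The claim accrued on 18 July 2019 — the later of the 25 July 2018 act and the 18 July 2019 discovery.
The untolled deadline — 5 years after 18 July 2019 — is 18 July 2024.
The period was tolled for 348 days by the plaintiff's legal incapacity (19 July 2023 to 1 July 2024), pushing the deadline to 1 July 2025.
Nothing else in the chronology tolls or restarts the period.
Filing on 23 August 2025 missed the 1 July 2025 deadline — the action is time-barred.

TIME-BARRED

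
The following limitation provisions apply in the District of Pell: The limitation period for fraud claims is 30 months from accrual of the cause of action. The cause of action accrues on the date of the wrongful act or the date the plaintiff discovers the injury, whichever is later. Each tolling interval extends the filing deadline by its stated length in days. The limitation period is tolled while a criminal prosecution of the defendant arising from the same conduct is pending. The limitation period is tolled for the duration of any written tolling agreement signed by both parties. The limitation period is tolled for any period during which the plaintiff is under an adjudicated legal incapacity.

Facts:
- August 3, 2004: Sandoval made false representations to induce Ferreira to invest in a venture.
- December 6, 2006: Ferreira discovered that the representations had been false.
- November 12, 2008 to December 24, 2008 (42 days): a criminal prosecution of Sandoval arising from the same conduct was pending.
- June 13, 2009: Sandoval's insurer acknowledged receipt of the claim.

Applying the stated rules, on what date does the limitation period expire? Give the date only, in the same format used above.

The claim accrued on December 6, 2006 — the later of the August 3, 2004 act and the December 6, 2006 discovery.
30 months from December 6, 2006 is June 6, 2009.
The pending criminal prosecution from November 12, 2008 to December 24, 2008 tolled the period for 42 days, extending the deadline to July 18, 2009.
The other events in the timeline have no effect on the limitation period under the stated rules.

July 18, 2009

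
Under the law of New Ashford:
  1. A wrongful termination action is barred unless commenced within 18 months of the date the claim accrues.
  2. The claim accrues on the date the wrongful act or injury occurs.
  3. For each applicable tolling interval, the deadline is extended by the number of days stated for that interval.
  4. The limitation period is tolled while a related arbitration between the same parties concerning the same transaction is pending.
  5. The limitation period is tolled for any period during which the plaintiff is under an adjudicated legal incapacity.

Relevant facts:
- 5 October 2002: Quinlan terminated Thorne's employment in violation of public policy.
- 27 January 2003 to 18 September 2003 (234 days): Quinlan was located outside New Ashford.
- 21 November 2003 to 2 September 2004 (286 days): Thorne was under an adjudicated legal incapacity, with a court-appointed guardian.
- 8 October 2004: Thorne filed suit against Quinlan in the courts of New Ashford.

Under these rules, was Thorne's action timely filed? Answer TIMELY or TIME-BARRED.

TIMELY

The limitation period began to run on 5 October 2002.
Adding the 18 months base period to 5 October 2002 gives a deadline of 5 April 2004, before any tolling.
The plaintiff's legal incapacity from 21 November 2003 to 2 September 2004 tolled the period for 286 days, extending the deadline to 16 January 2005.
No stated provision tolls the period for the defendant's absence, so the interval from 27 January 2003 to 18 September 2003 has no effect on the deadline.
The 8 October 2004 filing precedes the 16 January 2005 deadline; the claim is timely.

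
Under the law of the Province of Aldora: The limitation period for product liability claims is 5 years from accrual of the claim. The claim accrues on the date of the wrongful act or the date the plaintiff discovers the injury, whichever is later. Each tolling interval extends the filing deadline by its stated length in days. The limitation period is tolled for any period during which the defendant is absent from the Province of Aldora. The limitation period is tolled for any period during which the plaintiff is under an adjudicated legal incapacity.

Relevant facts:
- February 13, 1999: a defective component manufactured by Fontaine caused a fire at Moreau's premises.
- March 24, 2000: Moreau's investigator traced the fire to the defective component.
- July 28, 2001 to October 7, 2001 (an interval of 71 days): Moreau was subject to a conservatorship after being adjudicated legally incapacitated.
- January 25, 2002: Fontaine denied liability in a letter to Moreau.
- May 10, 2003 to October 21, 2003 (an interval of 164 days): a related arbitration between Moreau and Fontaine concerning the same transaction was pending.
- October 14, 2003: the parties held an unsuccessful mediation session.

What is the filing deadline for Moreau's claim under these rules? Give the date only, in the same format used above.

June 3, 2005

Taking the later of the act (February 13, 1999) and discovery (March 24, 2000), the claim accrued on March 24, 2000.
The untolled deadline — 5 years after March 24, 2000 — is March 24, 2005.
The plaintiff's legal incapacity from July 28, 2001 to October 7, 2001 tolled the period for 71 days, extending the deadline to June 3, 2005.
The pending related arbitration from May 10, 2003 to October 21, 2003 does not toll the period, because no stated rule makes a pending arbitration a tolling event.
The other events in the timeline have no effect on the limitation period under the stated rules.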